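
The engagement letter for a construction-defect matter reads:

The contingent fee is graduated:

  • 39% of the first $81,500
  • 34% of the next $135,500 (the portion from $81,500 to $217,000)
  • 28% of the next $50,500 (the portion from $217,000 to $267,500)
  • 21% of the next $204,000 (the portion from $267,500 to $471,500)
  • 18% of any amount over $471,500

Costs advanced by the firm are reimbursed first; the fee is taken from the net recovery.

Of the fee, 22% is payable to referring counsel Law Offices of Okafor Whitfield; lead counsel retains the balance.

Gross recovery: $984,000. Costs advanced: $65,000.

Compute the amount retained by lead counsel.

Fee base (net of costs): $984,000 − $65,000 = $919,000
First $81,500 at 39% = $31,785.00
Next $135,500 at 34% = $46,070.00
Next $50,500 at 28% = $14,140.00
Next $204,000 at 21% = $42,840.00
Remaining $447,500 at 18% = $80,550.00
Fee: $31,785.00 + $46,070.00 + $14,140.00 + $42,840.00 + $80,550.00 = $215,385.00
Referral share: 22% of $215,385.00 = $47,384.70; lead counsel retains $215,385.00 − $47,384.70 = $168,000.30.

$168,000.30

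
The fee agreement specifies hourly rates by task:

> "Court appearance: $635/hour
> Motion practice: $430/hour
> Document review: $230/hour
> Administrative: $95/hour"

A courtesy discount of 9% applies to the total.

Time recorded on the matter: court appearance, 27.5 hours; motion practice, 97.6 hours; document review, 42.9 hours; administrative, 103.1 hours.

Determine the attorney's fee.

$71,973.72

Court appearance: 27.5 × $635 = $17,462.50
Motion practice: 97.6 × $430 = $41,968.00
Document review: 42.9 × $230 = $9,867.00
Administrative: 103.1 × $95 = $9,794.50
Subtotal: $79,092.00
Less 9% discount: −$7,118.28
Total: $79,092.00 − $7,118.28 = $71,973.72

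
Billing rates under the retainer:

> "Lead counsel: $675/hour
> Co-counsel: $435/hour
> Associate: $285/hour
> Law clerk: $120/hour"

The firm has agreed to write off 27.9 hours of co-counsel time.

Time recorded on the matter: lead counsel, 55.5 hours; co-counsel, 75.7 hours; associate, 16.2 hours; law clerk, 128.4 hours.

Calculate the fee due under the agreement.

Lead counsel: 55.5 × $675 = $37,462.50
Co-counsel: 75.7 × $435 = $32,929.50
Associate: 16.2 × $285 = $4,617.00
Law clerk: 128.4 × $120 = $15,408.00
Subtotal: $90,417.00
Write-off: 27.9 × $435 = $12,136.50
Total: $90,417.00 − $12,136.50 = $78,280.50

$78,280.50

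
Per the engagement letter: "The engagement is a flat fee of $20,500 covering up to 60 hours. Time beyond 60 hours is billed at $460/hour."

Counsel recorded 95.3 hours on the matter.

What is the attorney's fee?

Flat fee: $20,500.00
Excess hours: 95.3 − 60 = 35.3
Overrun: 35.3 × $460 = $16,238.00
Total: $20,500.00 + $16,238.00 = $36,738.00

$36,738.00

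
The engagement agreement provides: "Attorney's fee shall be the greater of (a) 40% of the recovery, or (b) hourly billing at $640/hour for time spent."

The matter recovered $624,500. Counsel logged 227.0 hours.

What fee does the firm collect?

$249,800.00

(a) 40% of $624,500 = $249,800.00
(b) 227.0 × $640 = $145,280.00
The greater is (a): $249,800.00.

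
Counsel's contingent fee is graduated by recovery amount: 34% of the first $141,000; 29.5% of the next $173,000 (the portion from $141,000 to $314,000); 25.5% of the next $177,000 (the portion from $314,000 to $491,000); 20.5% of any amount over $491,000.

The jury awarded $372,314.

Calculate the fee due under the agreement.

$113,845.07

First $141,000 at 34% = $47,940.00
Next $173,000 at 29.5% = $51,035.00
Remaining $58,314 at 25.5% = $14,870.07
Fee: $47,940.00 + $51,035.00 + $14,870.07 = $113,845.07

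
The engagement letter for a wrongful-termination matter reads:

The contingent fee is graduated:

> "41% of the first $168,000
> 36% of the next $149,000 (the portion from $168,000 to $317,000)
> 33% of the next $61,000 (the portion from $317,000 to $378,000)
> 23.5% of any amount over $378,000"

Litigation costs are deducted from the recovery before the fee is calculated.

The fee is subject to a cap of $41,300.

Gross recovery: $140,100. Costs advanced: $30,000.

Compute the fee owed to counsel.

Fee base (net of costs): $140,100 − $30,000 = $110,100
First $110,100 at 41% = $45,141.00
$45,141.00 exceeds the $41,300 cap, so the fee is capped at $41,300.00.

$41,300.00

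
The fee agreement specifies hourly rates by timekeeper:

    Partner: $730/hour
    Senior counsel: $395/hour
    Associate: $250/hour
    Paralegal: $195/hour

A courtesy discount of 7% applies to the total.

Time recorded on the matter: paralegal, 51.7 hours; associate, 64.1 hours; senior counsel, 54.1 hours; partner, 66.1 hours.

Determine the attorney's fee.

Partner: 66.1 × $730 = $48,253.00
Senior counsel: 54.1 × $395 = $21,369.50
Associate: 64.1 × $250 = $16,025.00
Paralegal: 51.7 × $195 = $10,081.50
Subtotal: $95,729.00
Less 7% discount: −$6,701.03
Total: $95,729.00 − $6,701.03 = $89,027.97

$89,027.97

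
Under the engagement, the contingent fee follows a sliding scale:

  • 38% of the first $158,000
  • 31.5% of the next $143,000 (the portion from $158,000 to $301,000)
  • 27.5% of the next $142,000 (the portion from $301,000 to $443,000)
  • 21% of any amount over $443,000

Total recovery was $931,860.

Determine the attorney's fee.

First $158,000 at 38% = $60,040.00
Next $143,000 at 31.5% = $45,045.00
Next $142,000 at 27.5% = $39,050.00
Remaining $488,860 at 21% = $102,660.60
Fee: $60,040.00 + $45,045.00 + $39,050.00 + $102,660.60 = $246,795.60

$246,795.60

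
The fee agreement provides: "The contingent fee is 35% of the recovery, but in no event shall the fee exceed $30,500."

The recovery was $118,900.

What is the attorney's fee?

$30,500.00

35% of $118,900 = $41,615.00
That exceeds the $30,500 cap, so the fee is capped at $30,500.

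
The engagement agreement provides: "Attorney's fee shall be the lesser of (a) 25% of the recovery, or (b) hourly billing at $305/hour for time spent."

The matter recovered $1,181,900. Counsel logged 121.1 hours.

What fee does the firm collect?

$36,935.50

(a) 25% of $1,181,900 = $295,475.00
(b) 121.1 × $305 = $36,935.50
The lesser is (b): $36,935.50.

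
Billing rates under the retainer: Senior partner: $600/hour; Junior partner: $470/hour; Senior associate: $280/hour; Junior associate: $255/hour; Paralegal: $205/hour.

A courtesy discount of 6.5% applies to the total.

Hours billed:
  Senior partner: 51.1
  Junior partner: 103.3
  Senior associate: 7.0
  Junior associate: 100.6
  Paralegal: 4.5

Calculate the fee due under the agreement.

$100,742.98

Senior partner: 51.1 × $600 = $30,660.00
Junior partner: 103.3 × $470 = $48,551.00
Senior associate: 7.0 × $280 = $1,960.00
Junior associate: 100.6 × $255 = $25,653.00
Paralegal: 4.5 × $205 = $922.50
Subtotal: $107,746.50
Less 6.5% discount: −$7,003.52
Total: $107,746.50 − $7,003.52 = $100,742.98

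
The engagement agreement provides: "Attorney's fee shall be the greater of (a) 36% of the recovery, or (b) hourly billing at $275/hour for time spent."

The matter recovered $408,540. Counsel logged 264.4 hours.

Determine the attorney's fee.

$147,074.40

(a) 36% of $408,540 = $147,074.40
(b) 264.4 × $275 = $72,710.00
The greater is (a): $147,074.40.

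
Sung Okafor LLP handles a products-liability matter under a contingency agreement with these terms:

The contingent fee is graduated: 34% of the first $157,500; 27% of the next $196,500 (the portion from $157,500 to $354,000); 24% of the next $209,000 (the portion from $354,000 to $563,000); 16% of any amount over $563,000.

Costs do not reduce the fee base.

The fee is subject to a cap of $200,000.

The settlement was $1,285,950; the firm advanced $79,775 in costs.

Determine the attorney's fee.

$200,000.00

Fee base is the gross recovery, $1,285,950; costs are reimbursed separately.
First $157,500 at 34% = $53,550.00
Next $196,500 at 27% = $53,055.00
Next $209,000 at 24% = $50,160.00
Remaining $722,950 at 16% = $115,672.00
Fee: $53,550.00 + $53,055.00 + $50,160.00 + $115,672.00 = $272,437.00
$272,437.00 exceeds the $200,000 cap, so the fee is capped at $200,000.00.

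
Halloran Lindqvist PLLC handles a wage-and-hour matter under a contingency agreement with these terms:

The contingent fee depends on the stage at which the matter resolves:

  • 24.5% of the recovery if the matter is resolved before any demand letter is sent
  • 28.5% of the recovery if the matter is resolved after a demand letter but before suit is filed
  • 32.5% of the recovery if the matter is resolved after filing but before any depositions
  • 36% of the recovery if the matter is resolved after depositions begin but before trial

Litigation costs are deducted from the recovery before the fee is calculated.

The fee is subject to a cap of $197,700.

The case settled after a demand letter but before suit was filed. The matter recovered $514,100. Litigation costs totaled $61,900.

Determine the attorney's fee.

Fee base (net of costs): $514,100 − $61,900 = $452,200
The matter settled after a demand letter but before suit was filed, so the 28.5% rate applies.
$452,200 × 28.5% = $128,877.00
$128,877.00 is under the $197,700 cap.

$128,877.00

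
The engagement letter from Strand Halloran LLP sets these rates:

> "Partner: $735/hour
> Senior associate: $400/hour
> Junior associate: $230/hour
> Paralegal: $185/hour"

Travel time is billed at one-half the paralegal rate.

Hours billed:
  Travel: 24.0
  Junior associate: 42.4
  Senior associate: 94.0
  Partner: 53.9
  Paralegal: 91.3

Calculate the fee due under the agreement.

Partner: 53.9 × $735 = $39,616.50
Senior associate: 94.0 × $400 = $37,600.00
Junior associate: 42.4 × $230 = $9,752.00
Paralegal: 91.3 × $185 = $16,890.50
Subtotal: $39,616.50 + $37,600.00 + $9,752.00 + $16,890.50 = $103,859.00
Travel: 24.0 × ($185 ÷ 2) = 24.0 × $92.50 = $2,220.00
Total: $103,859.00 + $2,220.00 = $106,079.00

$106,079.00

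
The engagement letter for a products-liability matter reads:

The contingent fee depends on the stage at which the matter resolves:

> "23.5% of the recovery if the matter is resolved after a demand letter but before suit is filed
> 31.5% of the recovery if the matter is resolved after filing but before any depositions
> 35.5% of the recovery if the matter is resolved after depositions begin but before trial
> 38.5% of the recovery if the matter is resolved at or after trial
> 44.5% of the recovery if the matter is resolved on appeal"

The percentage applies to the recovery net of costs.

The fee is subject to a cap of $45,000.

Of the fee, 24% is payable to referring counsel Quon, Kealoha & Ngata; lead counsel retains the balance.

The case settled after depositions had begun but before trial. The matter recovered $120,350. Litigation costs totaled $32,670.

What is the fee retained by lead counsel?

Fee base (net of costs): $120,350 − $32,670 = $87,680
The matter settled after depositions had begun but before trial, so the 35.5% rate applies.
$87,680 × 35.5% = $31,126.40
$31,126.40 is under the $45,000 cap.
Referral share: 24% of $31,126.40 = $7,470.34; lead counsel retains $31,126.40 − $7,470.34 = $23,656.06.

$23,656.06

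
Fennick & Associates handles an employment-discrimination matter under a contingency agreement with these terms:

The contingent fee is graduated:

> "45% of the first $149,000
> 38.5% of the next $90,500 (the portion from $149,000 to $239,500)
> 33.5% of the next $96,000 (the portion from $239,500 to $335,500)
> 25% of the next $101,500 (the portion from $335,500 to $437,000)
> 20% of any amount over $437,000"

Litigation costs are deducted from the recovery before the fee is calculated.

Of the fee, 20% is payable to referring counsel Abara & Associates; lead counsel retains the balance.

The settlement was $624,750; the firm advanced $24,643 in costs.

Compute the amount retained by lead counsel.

$153,639.12

Fee base (net of costs): $624,750 − $24,643 = $600,107
First $149,000 at 45% = $67,050.00
Next $90,500 at 38.5% = $34,842.50
Next $96,000 at 33.5% = $32,160.00
Next $101,500 at 25% = $25,375.00
Remaining $163,107 at 20% = $32,621.40
Fee: $67,050.00 + $34,842.50 + $32,160.00 + $25,375.00 + $32,621.40 = $192,048.90
Referral share: 20% of $192,048.90 = $38,409.78; lead counsel retains $192,048.90 − $38,409.78 = $153,639.12.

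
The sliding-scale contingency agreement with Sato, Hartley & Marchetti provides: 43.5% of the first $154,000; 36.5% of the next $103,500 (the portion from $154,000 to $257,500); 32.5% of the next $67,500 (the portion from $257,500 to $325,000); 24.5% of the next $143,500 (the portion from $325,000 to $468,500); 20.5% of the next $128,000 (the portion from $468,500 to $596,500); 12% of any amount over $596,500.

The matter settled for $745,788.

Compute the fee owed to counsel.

First $154,000 at 43.5% = $66,990.00
Next $103,500 at 36.5% = $37,777.50
Next $67,500 at 32.5% = $21,937.50
Next $143,500 at 24.5% = $35,157.50
Next $128,000 at 20.5% = $26,240.00
Remaining $149,288 at 12% = $17,914.56
Fee: $66,990.00 + $37,777.50 + $21,937.50 + $35,157.50 + $26,240.00 + $17,914.56 = $206,017.06

$206,017.06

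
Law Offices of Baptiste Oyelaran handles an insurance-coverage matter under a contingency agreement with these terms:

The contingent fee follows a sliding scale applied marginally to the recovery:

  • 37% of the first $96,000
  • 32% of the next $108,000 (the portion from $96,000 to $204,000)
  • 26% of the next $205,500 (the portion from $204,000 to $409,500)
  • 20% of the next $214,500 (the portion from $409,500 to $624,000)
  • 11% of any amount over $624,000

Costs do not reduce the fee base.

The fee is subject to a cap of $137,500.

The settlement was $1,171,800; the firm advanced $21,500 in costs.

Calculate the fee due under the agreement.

Fee base is the gross recovery, $1,171,800; costs are reimbursed separately.
First $96,000 at 37% = $35,520.00
Next $108,000 at 32% = $34,560.00
Next $205,500 at 26% = $53,430.00
Next $214,500 at 20% = $42,900.00
Remaining $547,800 at 11% = $60,258.00
Fee: $35,520.00 + $34,560.00 + $53,430.00 + $42,900.00 + $60,258.00 = $226,668.00
$226,668.00 exceeds the $137,500 cap, so the fee is capped at $137,500.00.

$137,500.00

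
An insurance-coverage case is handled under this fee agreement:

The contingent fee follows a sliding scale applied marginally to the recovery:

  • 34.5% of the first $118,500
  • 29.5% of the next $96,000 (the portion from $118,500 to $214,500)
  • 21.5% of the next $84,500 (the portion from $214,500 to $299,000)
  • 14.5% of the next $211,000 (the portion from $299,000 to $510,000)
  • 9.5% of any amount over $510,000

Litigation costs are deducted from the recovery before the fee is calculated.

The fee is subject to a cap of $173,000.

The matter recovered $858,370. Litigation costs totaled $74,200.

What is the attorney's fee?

$144,011.15

Fee base (net of costs): $858,370 − $74,200 = $784,170
First $118,500 at 34.5% = $40,882.50
Next $96,000 at 29.5% = $28,320.00
Next $84,500 at 21.5% = $18,167.50
Next $211,000 at 14.5% = $30,595.00
Remaining $274,170 at 9.5% = $26,046.15
Fee: $40,882.50 + $28,320.00 + $18,167.50 + $30,595.00 + $26,046.15 = $144,011.15
$144,011.15 is under the $173,000 cap.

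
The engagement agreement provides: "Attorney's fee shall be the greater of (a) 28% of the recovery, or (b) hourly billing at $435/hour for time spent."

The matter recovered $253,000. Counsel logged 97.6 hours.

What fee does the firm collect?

$70,840.00

(a) 28% of $253,000 = $70,840.00
(b) 97.6 × $435 = $42,456.00
The greater is (a): $70,840.00.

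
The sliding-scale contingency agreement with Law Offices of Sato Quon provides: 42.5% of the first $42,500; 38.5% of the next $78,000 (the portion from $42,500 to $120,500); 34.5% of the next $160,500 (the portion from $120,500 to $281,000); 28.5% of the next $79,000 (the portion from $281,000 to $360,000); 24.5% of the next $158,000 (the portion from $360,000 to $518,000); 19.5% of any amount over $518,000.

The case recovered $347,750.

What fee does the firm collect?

First $42,500 at 42.5% = $18,062.50
Next $78,000 at 38.5% = $30,030.00
Next $160,500 at 34.5% = $55,372.50
Remaining $66,750 at 28.5% = $19,023.75
Fee: $18,062.50 + $30,030.00 + $55,372.50 + $19,023.75 = $122,488.75

$122,488.75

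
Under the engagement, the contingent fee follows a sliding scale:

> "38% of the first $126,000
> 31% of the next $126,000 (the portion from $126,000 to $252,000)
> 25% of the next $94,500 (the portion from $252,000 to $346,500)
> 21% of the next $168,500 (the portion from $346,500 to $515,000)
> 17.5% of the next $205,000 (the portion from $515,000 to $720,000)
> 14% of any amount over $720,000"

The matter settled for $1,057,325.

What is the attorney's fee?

$229,050.50

First $126,000 at 38% = $47,880.00
Next $126,000 at 31% = $39,060.00
Next $94,500 at 25% = $23,625.00
Next $168,500 at 21% = $35,385.00
Next $205,000 at 17.5% = $35,875.00
Remaining $337,325 at 14% = $47,225.50
Fee: $47,880.00 + $39,060.00 + $23,625.00 + $35,385.00 + $35,875.00 + $47,225.50 = $229,050.50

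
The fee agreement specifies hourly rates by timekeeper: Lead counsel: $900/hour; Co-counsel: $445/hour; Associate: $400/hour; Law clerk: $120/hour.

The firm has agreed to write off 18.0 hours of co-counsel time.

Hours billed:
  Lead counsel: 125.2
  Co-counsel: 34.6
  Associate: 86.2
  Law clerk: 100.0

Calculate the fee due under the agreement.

$166,547.00

Lead counsel: 125.2 × $900 = $112,680.00
Co-counsel: 34.6 × $445 = $15,397.00
Associate: 86.2 × $400 = $34,480.00
Law clerk: 100.0 × $120 = $12,000.00
Subtotal: $174,557.00
Write-off: 18.0 × $445 = $8,010.00
Total: $174,557.00 − $8,010.00 = $166,547.00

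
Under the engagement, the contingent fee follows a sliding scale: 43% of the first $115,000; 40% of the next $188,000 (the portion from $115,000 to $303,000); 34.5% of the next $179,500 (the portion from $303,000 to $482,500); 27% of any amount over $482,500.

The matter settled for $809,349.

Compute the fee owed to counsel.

First $115,000 at 43% = $49,450.00
Next $188,000 at 40% = $75,200.00
Next $179,500 at 34.5% = $61,927.50
Remaining $326,849 at 27% = $88,249.23
Fee: $49,450.00 + $75,200.00 + $61,927.50 + $88,249.23 = $274,826.73

$274,826.73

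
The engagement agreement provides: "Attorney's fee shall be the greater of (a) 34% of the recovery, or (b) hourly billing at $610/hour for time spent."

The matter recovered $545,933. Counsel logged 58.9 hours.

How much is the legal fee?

(a) 34% of $545,933 = $185,617.22
(b) 58.9 × $610 = $35,929.00
The greater is (a): $185,617.22.

$185,617.22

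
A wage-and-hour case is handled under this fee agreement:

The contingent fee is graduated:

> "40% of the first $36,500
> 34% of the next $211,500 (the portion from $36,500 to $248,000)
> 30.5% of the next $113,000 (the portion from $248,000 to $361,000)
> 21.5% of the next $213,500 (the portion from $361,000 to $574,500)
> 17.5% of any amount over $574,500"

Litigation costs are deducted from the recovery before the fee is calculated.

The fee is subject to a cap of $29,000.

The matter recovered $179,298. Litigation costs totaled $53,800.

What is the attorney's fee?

Fee base (net of costs): $179,298 − $53,800 = $125,498
First $36,500 at 40% = $14,600.00
Remaining $88,998 at 34% = $30,259.32
Fee: $14,600.00 + $30,259.32 = $44,859.32
$44,859.32 exceeds the $29,000 cap, so the fee is capped at $29,000.00.

$29,000.00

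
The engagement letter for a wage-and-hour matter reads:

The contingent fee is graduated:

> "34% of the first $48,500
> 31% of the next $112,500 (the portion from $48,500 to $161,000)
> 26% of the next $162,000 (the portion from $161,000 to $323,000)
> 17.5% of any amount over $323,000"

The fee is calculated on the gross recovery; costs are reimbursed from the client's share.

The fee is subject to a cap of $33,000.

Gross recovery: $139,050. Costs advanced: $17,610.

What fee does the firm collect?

Fee base is the gross recovery, $139,050; costs are reimbursed separately.
First $48,500 at 34% = $16,490.00
Remaining $90,550 at 31% = $28,070.50
Fee: $16,490.00 + $28,070.50 = $44,560.50
$44,560.50 exceeds the $33,000 cap, so the fee is capped at $33,000.00.

$33,000.00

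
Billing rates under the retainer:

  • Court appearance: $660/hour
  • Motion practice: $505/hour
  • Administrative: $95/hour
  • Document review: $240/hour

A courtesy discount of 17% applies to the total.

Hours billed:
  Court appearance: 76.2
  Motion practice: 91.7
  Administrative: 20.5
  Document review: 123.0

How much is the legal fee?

$106,296.44

Court appearance: 76.2 × $660 = $50,292.00
Motion practice: 91.7 × $505 = $46,308.50
Administrative: 20.5 × $95 = $1,947.50
Document review: 123.0 × $240 = $29,520.00
Subtotal: $128,068.00
Less 17% discount: −$21,771.56
Total: $128,068.00 − $21,771.56 = $106,296.44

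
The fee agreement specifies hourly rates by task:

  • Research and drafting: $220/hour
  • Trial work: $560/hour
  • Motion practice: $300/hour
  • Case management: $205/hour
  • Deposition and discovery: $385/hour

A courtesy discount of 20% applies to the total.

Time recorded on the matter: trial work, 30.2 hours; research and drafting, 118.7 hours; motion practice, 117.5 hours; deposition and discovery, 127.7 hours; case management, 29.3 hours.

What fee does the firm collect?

Research and drafting: 118.7 × $220 = $26,114.00
Trial work: 30.2 × $560 = $16,912.00
Motion practice: 117.5 × $300 = $35,250.00
Case management: 29.3 × $205 = $6,006.50
Deposition and discovery: 127.7 × $385 = $49,164.50
Subtotal: $133,447.00
Less 20% discount: −$26,689.40
Total: $133,447.00 − $26,689.40 = $106,757.60

$106,757.60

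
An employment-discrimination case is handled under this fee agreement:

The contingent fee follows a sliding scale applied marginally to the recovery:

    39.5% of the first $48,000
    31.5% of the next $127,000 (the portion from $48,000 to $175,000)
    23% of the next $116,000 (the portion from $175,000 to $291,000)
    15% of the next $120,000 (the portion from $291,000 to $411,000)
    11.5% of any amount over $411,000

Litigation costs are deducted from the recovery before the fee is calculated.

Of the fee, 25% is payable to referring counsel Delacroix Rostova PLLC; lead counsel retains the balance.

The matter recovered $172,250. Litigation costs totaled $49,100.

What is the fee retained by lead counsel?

Fee base (net of costs): $172,250 − $49,100 = $123,150
First $48,000 at 39.5% = $18,960.00
Remaining $75,150 at 31.5% = $23,672.25
Fee: $18,960.00 + $23,672.25 = $42,632.25
Referral share: 25% of $42,632.25 = $10,658.06; lead counsel retains $42,632.25 − $10,658.06 = $31,974.19.

$31,974.19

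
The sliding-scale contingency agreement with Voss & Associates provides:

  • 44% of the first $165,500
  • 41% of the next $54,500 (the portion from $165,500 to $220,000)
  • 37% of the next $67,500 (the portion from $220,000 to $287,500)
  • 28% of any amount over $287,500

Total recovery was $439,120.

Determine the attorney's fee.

$162,593.60

First $165,500 at 44% = $72,820.00
Next $54,500 at 41% = $22,345.00
Next $67,500 at 37% = $24,975.00
Remaining $151,620 at 28% = $42,453.60
Fee: $72,820.00 + $22,345.00 + $24,975.00 + $42,453.60 = $162,593.60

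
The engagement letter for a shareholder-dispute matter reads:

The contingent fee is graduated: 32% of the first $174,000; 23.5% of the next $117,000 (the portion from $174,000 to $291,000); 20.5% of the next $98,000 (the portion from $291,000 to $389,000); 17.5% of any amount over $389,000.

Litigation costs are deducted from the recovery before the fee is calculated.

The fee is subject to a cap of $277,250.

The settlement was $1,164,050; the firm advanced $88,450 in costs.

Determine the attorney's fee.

$223,420.00

Fee base (net of costs): $1,164,050 − $88,450 = $1,075,600
First $174,000 at 32% = $55,680.00
Next $117,000 at 23.5% = $27,495.00
Next $98,000 at 20.5% = $20,090.00
Remaining $686,600 at 17.5% = $120,155.00
Fee: $55,680.00 + $27,495.00 + $20,090.00 + $120,155.00 = $223,420.00
$223,420.00 is under the $277,250 cap.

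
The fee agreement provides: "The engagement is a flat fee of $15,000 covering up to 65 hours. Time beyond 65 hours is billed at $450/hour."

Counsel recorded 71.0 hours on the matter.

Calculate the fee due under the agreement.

Flat fee: $15,000.00
Excess hours: 71.0 − 65 = 6.0
Overrun: 6.0 × $450 = $2,700.00
Total: $15,000.00 + $2,700.00 = $17,700.00

$17,700.00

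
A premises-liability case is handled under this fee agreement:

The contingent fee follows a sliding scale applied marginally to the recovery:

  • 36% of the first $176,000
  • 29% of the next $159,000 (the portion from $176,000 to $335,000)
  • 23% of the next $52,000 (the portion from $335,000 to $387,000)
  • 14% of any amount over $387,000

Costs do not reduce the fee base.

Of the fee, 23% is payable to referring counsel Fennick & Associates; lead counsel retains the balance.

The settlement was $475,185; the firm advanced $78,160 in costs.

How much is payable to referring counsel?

$30,768.46

Fee base is the gross recovery, $475,185; costs are reimbursed separately.
First $176,000 at 36% = $63,360.00
Next $159,000 at 29% = $46,110.00
Next $52,000 at 23% = $11,960.00
Remaining $88,185 at 14% = $12,345.90
Fee: $63,360.00 + $46,110.00 + $11,960.00 + $12,345.90 = $133,775.90
Referral share: 23% of $133,775.90 = $30,768.46; lead counsel retains $133,775.90 − $30,768.46 = $103,007.44.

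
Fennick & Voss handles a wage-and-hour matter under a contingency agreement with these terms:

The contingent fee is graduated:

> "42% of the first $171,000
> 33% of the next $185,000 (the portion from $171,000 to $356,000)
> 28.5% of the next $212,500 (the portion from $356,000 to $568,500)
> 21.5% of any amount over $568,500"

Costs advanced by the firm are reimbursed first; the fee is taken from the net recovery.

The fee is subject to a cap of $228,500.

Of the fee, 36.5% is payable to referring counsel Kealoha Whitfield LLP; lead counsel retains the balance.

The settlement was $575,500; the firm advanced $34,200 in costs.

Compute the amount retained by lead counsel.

Fee base (net of costs): $575,500 − $34,200 = $541,300
First $171,000 at 42% = $71,820.00
Next $185,000 at 33% = $61,050.00
Remaining $185,300 at 28.5% = $52,810.50
Fee: $71,820.00 + $61,050.00 + $52,810.50 = $185,680.50
$185,680.50 is under the $228,500 cap.
Referral share: 36.5% of $185,680.50 = $67,773.38; lead counsel retains $185,680.50 − $67,773.38 = $117,907.12.

$117,907.12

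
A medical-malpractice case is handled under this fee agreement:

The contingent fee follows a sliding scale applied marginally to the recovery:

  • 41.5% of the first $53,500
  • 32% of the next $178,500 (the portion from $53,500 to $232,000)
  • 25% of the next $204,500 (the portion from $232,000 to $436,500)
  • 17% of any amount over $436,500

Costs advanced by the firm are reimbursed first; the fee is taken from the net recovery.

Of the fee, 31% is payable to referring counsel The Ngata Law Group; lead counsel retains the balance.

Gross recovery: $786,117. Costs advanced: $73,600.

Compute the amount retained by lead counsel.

Fee base (net of costs): $786,117 − $73,600 = $712,517
First $53,500 at 41.5% = $22,202.50
Next $178,500 at 32% = $57,120.00
Next $204,500 at 25% = $51,125.00
Remaining $276,017 at 17% = $46,922.89
Fee: $22,202.50 + $57,120.00 + $51,125.00 + $46,922.89 = $177,370.39
Referral share: 31% of $177,370.39 = $54,984.82; lead counsel retains $177,370.39 − $54,984.82 = $122,385.57.

$122,385.57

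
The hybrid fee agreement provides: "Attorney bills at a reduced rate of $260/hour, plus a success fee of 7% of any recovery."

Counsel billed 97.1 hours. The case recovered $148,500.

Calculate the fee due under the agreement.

$35,641.00

Hourly: 97.1 × $260 = $25,246.00
Success fee: 7% of $148,500 = $10,395.00
Total: $25,246.00 + $10,395.00 = $35,641.00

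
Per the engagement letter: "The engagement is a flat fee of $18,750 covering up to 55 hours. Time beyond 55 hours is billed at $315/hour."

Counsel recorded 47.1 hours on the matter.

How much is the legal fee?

$18,750.00

47.1 hours is within the 55-hour scope; only the flat fee applies.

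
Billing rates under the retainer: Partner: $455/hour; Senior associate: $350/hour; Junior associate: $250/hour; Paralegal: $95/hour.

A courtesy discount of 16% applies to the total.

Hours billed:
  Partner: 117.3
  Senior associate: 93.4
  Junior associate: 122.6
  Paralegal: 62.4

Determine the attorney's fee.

$103,017.18

Partner: 117.3 × $455 = $53,371.50
Senior associate: 93.4 × $350 = $32,690.00
Junior associate: 122.6 × $250 = $30,650.00
Paralegal: 62.4 × $95 = $5,928.00
Subtotal: $122,639.50
Less 16% discount: −$19,622.32
Total: $122,639.50 − $19,622.32 = $103,017.18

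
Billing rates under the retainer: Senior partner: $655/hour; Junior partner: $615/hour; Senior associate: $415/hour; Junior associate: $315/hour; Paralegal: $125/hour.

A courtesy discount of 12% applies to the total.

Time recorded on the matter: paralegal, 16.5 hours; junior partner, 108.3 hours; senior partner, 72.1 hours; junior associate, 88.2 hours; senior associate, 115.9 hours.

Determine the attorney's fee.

Senior partner: 72.1 × $655 = $47,225.50
Junior partner: 108.3 × $615 = $66,604.50
Senior associate: 115.9 × $415 = $48,098.50
Junior associate: 88.2 × $315 = $27,783.00
Paralegal: 16.5 × $125 = $2,062.50
Subtotal: $191,774.00
Less 12% discount: −$23,012.88
Total: $191,774.00 − $23,012.88 = $168,761.12

$168,761.12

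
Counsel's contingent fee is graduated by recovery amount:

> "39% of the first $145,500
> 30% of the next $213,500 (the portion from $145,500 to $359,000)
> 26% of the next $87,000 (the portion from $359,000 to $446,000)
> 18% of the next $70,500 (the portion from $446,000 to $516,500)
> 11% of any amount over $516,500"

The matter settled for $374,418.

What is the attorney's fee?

$124,803.68

First $145,500 at 39% = $56,745.00
Next $213,500 at 30% = $64,050.00
Remaining $15,418 at 26% = $4,008.68
Fee: $56,745.00 + $64,050.00 + $4,008.68 = $124,803.68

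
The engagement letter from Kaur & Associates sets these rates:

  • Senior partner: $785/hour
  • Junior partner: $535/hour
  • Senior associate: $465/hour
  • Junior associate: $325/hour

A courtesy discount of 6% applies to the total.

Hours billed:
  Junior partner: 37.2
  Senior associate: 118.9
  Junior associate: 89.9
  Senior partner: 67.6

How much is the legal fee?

Senior partner: 67.6 × $785 = $53,066.00
Junior partner: 37.2 × $535 = $19,902.00
Senior associate: 118.9 × $465 = $55,288.50
Junior associate: 89.9 × $325 = $29,217.50
Subtotal: $157,474.00
Less 6% discount: −$9,448.44
Total: $157,474.00 − $9,448.44 = $148,025.56

$148,025.56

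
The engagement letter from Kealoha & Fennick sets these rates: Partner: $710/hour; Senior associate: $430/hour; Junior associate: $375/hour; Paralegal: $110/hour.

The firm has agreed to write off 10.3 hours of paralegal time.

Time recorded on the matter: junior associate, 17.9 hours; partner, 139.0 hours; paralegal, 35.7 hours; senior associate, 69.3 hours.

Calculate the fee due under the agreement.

$137,995.50

Partner: 139.0 × $710 = $98,690.00
Senior associate: 69.3 × $430 = $29,799.00
Junior associate: 17.9 × $375 = $6,712.50
Paralegal: 35.7 × $110 = $3,927.00
Subtotal: $139,128.50
Write-off: 10.3 × $110 = $1,133.00
Total: $139,128.50 − $1,133.00 = $137,995.50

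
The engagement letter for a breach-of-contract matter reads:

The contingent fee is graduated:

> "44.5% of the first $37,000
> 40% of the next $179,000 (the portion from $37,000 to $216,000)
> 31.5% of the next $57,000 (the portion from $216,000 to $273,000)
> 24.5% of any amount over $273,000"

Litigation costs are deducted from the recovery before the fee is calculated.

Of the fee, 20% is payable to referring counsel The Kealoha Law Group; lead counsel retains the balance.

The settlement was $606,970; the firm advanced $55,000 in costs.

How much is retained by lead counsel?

Fee base (net of costs): $606,970 − $55,000 = $551,970
First $37,000 at 44.5% = $16,465.00
Next $179,000 at 40% = $71,600.00
Next $57,000 at 31.5% = $17,955.00
Remaining $278,970 at 24.5% = $68,347.65
Fee: $16,465.00 + $71,600.00 + $17,955.00 + $68,347.65 = $174,367.65
Referral share: 20% of $174,367.65 = $34,873.53; lead counsel retains $174,367.65 − $34,873.53 = $139,494.12.

$139,494.12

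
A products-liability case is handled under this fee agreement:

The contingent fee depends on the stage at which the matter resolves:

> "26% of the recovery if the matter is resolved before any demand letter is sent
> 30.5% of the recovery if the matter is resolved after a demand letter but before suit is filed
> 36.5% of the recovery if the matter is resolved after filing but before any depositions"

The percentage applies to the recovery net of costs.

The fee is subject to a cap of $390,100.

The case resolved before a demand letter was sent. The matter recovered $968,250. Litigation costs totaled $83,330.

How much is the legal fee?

$230,079.20

Fee base (net of costs): $968,250 − $83,330 = $884,920
The matter resolved before a demand letter was sent, so the 26% rate applies.
$884,920 × 26% = $230,079.20
$230,079.20 is under the $390,100 cap.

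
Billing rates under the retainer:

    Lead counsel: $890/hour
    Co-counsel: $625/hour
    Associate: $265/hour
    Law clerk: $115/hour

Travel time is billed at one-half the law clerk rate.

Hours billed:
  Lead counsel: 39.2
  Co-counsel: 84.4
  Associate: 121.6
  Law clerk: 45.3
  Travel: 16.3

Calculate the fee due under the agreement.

$126,008.75

Lead counsel: 39.2 × $890 = $34,888.00
Co-counsel: 84.4 × $625 = $52,750.00
Associate: 121.6 × $265 = $32,224.00
Law clerk: 45.3 × $115 = $5,209.50
Subtotal: $34,888.00 + $52,750.00 + $32,224.00 + $5,209.50 = $125,071.50
Travel: 16.3 × ($115 ÷ 2) = 16.3 × $57.50 = $937.25
Total: $125,071.50 + $937.25 = $126,008.75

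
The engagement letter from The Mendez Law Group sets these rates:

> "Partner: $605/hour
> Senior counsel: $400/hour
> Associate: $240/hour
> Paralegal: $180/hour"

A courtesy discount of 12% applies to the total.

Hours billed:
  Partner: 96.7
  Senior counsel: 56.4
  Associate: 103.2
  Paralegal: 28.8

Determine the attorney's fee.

$97,693.64

Partner: 96.7 × $605 = $58,503.50
Senior counsel: 56.4 × $400 = $22,560.00
Associate: 103.2 × $240 = $24,768.00
Paralegal: 28.8 × $180 = $5,184.00
Subtotal: $111,015.50
Less 12% discount: −$13,321.86
Total: $111,015.50 − $13,321.86 = $97,693.64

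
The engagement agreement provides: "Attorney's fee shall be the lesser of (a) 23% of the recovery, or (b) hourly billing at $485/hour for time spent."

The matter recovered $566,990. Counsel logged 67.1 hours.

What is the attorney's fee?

$32,543.50

(a) 23% of $566,990 = $130,407.70
(b) 67.1 × $485 = $32,543.50
The lesser is (b): $32,543.50.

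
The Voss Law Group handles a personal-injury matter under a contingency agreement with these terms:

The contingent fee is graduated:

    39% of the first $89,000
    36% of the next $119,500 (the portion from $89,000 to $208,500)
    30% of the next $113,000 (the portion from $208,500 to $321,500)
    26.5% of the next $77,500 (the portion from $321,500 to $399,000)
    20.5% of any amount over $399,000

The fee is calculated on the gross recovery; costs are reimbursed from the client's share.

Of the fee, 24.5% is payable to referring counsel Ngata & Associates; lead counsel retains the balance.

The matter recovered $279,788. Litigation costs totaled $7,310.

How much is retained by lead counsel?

$74,832.88

Fee base is the gross recovery, $279,788; costs are reimbursed separately.
First $89,000 at 39% = $34,710.00
Next $119,500 at 36% = $43,020.00
Remaining $71,288 at 30% = $21,386.40
Fee: $34,710.00 + $43,020.00 + $21,386.40 = $99,116.40
Referral share: 24.5% of $99,116.40 = $24,283.52; lead counsel retains $99,116.40 − $24,283.52 = $74,832.88.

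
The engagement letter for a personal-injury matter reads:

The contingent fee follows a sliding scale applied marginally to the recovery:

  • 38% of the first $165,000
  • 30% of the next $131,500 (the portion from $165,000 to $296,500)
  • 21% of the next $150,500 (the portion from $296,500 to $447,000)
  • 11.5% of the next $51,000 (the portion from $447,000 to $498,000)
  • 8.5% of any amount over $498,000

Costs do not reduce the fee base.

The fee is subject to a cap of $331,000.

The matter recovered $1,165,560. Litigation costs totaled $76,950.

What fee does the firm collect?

$196,362.60

Fee base is the gross recovery, $1,165,560; costs are reimbursed separately.
First $165,000 at 38% = $62,700.00
Next $131,500 at 30% = $39,450.00
Next $150,500 at 21% = $31,605.00
Next $51,000 at 11.5% = $5,865.00
Remaining $667,560 at 8.5% = $56,742.60
Fee: $62,700.00 + $39,450.00 + $31,605.00 + $5,865.00 + $56,742.60 = $196,362.60
$196,362.60 is under the $331,000 cap.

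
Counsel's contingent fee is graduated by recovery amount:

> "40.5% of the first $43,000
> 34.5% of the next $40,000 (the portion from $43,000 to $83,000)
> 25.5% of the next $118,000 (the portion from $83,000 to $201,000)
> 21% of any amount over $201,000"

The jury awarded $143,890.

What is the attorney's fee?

First $43,000 at 40.5% = $17,415.00
Next $40,000 at 34.5% = $13,800.00
Remaining $60,890 at 25.5% = $15,526.95
Fee: $17,415.00 + $13,800.00 + $15,526.95 = $46,741.95

$46,741.95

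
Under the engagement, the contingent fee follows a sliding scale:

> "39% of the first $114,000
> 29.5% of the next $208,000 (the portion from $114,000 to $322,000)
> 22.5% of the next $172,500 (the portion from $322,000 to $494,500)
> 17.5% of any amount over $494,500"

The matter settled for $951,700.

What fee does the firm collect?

First $114,000 at 39% = $44,460.00
Next $208,000 at 29.5% = $61,360.00
Next $172,500 at 22.5% = $38,812.50
Remaining $457,200 at 17.5% = $80,010.00
Fee: $44,460.00 + $61,360.00 + $38,812.50 + $80,010.00 = $224,642.50

$224,642.50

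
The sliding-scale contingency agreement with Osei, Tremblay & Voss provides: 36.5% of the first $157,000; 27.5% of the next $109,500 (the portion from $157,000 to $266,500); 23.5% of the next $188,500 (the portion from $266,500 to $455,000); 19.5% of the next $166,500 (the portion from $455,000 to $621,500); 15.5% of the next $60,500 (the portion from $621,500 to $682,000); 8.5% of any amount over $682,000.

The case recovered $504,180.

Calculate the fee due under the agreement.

$141,305.10

First $157,000 at 36.5% = $57,305.00
Next $109,500 at 27.5% = $30,112.50
Next $188,500 at 23.5% = $44,297.50
Remaining $49,180 at 19.5% = $9,590.10
Fee: $57,305.00 + $30,112.50 + $44,297.50 + $9,590.10 = $141,305.10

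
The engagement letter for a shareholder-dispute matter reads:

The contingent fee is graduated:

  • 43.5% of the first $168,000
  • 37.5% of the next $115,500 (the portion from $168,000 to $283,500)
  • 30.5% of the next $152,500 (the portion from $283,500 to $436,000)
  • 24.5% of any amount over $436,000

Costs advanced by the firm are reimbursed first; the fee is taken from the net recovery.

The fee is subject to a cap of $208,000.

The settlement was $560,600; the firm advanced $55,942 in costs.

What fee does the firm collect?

Fee base (net of costs): $560,600 − $55,942 = $504,658
First $168,000 at 43.5% = $73,080.00
Next $115,500 at 37.5% = $43,312.50
Next $152,500 at 30.5% = $46,512.50
Remaining $68,658 at 24.5% = $16,821.21
Fee: $73,080.00 + $43,312.50 + $46,512.50 + $16,821.21 = $179,726.21
$179,726.21 is under the $208,000 cap.

$179,726.21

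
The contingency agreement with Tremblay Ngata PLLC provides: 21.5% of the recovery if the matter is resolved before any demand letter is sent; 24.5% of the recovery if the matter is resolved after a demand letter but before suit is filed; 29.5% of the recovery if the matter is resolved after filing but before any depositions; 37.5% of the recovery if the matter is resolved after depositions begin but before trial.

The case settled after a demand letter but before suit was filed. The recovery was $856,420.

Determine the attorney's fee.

$209,822.90

The matter settled after a demand letter but before suit was filed, so the 24.5% rate applies.
$856,420 × 24.5% = $209,822.90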